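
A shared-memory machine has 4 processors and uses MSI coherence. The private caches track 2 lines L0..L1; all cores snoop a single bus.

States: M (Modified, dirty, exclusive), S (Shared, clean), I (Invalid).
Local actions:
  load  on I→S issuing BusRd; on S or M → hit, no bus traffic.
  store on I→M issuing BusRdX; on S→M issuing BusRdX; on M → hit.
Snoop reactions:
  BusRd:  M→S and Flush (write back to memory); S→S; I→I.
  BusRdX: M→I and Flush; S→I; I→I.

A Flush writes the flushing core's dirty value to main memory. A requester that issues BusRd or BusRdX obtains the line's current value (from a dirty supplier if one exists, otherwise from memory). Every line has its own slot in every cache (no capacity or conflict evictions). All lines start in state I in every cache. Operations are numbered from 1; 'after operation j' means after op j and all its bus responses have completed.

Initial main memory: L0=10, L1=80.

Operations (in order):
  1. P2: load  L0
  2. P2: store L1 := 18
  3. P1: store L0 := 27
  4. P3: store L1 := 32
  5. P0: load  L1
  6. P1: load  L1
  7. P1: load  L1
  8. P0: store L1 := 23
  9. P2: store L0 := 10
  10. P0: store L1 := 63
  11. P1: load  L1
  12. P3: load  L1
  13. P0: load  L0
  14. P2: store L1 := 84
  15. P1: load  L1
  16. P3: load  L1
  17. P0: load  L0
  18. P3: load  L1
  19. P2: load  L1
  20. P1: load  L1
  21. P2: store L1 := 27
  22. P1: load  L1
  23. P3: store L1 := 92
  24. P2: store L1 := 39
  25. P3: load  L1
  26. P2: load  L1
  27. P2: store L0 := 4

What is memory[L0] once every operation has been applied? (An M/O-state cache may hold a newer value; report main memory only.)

1. P2: load  L0  bus=[BusRd]  L0: P0=I P1=I P2=S P3=I  mem[L0]=10
2. P2: store L1 := 18  bus=[BusRdX]  L1: P0=I P1=I P2=M P3=I  mem[L1]=80
3. P1: store L0 := 27  bus=[BusRdX]  L0: P0=I P1=M P2=I P3=I  mem[L0]=10
4. P3: store L1 := 32  bus=[BusRdX,Flush]  L1: P0=I P1=I P2=I P3=M  mem[L1]=18
5. P0: load  L1  bus=[BusRd,Flush]  L1: P0=S P1=I P2=I P3=S  mem[L1]=32
6. P1: load  L1  bus=[BusRd]  L1: P0=S P1=S P2=I P3=S  mem[L1]=32
7. P1: load  L1  bus=[-]  L1: P0=S P1=S P2=I P3=S  mem[L1]=32
8. P0: store L1 := 23  bus=[BusRdX]  L1: P0=M P1=I P2=I P3=I  mem[L1]=32
9. P2: store L0 := 10  bus=[BusRdX,Flush]  L0: P0=I P1=I P2=M P3=I  mem[L0]=27
10. P0: store L1 := 63  bus=[-]  L1: P0=M P1=I P2=I P3=I  mem[L1]=32
11. P1: load  L1  bus=[BusRd,Flush]  L1: P0=S P1=S P2=I P3=I  mem[L1]=63
12. P3: load  L1  bus=[BusRd]  L1: P0=S P1=S P2=I P3=S  mem[L1]=63
13. P0: load  L0  bus=[BusRd,Flush]  L0: P0=S P1=I P2=S P3=I  mem[L0]=10
14. P2: store L1 := 84  bus=[BusRdX]  L1: P0=I P1=I P2=M P3=I  mem[L1]=63
15. P1: load  L1  bus=[BusRd,Flush]  L1: P0=I P1=S P2=S P3=I  mem[L1]=84
16. P3: load  L1  bus=[BusRd]  L1: P0=I P1=S P2=S P3=S  mem[L1]=84
17. P0: load  L0  bus=[-]  L0: P0=S P1=I P2=S P3=I  mem[L0]=10
18. P3: load  L1  bus=[-]  L1: P0=I P1=S P2=S P3=S  mem[L1]=84
19. P2: load  L1  bus=[-]  L1: P0=I P1=S P2=S P3=S  mem[L1]=84
20. P1: load  L1  bus=[-]  L1: P0=I P1=S P2=S P3=S  mem[L1]=84
21. P2: store L1 := 27  bus=[BusRdX]  L1: P0=I P1=I P2=M P3=I  mem[L1]=84
22. P1: load  L1  bus=[BusRd,Flush]  L1: P0=I P1=S P2=S P3=I  mem[L1]=27
23. P3: store L1 := 92  bus=[BusRdX]  L1: P0=I P1=I P2=I P3=M  mem[L1]=27
24. P2: store L1 := 39  bus=[BusRdX,Flush]  L1: P0=I P1=I P2=M P3=I  mem[L1]=92
25. P3: load  L1  bus=[BusRd,Flush]  L1: P0=I P1=I P2=S P3=S  mem[L1]=39
26. P2: load  L1  bus=[-]  L1: P0=I P1=I P2=S P3=S  mem[L1]=39
27. P2: store L0 := 4  bus=[BusRdX]  L0: P0=I P1=I P2=M P3=I  mem[L0]=10

memory[L0] = 10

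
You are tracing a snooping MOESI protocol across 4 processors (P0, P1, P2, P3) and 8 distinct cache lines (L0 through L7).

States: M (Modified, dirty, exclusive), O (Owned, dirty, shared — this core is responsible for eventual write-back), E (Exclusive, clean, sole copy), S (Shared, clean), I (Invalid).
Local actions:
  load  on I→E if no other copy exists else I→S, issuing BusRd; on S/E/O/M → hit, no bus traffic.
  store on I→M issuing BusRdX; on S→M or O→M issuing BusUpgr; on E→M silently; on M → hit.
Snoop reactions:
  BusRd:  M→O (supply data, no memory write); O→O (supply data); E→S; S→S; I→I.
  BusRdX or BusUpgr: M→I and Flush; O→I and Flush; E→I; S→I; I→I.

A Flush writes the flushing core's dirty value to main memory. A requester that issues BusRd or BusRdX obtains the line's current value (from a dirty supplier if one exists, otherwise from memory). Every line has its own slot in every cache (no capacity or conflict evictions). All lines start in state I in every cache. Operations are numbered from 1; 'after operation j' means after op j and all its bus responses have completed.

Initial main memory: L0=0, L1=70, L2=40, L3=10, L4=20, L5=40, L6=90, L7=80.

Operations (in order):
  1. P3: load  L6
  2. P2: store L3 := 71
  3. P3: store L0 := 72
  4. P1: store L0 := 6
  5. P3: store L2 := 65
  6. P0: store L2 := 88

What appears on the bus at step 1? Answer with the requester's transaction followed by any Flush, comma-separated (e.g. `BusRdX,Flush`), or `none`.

bus = BusRd

1. P3: load  L6  bus=[BusRd]  L6: P0=I P1=I P2=I P3=E  mem[L6]=90
2. P2: store L3 := 71  bus=[BusRdX]  L3: P0=I P1=I P2=M P3=I  mem[L3]=10
3. P3: store L0 := 72  bus=[BusRdX]  L0: P0=I P1=I P2=I P3=M  mem[L0]=0
4. P1: store L0 := 6  bus=[BusRdX,Flush]  L0: P0=I P1=M P2=I P3=I  mem[L0]=72
5. P3: store L2 := 65  bus=[BusRdX]  L2: P0=I P1=I P2=I P3=M  mem[L2]=40
6. P0: store L2 := 88  bus=[BusRdX,Flush]  L2: P0=M P1=I P2=I P3=I  mem[L2]=65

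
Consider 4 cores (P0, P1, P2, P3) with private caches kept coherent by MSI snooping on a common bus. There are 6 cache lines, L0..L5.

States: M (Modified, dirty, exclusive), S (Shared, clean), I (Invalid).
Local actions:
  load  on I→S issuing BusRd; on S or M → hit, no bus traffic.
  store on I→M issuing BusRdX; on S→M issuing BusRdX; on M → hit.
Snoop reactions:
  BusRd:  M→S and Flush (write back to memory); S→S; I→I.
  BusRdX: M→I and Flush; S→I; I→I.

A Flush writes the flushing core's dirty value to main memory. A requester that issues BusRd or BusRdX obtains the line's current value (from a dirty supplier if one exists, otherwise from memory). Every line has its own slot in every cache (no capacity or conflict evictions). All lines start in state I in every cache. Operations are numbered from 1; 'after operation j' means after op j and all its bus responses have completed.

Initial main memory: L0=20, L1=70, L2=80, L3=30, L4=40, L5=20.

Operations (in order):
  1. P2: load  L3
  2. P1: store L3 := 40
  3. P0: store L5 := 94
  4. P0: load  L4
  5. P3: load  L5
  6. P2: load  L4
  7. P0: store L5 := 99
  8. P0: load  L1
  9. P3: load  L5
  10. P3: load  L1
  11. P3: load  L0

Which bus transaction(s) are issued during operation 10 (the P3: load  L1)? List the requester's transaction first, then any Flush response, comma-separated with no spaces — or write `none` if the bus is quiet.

[1] P2: load  L3 | P0:I, P1:I, P2:S(30), P3:I | bus: BusRd
[2] P1: store L3 := 40 | P0:I, P1:M(40), P2:I, P3:I | bus: BusRdX
[3] P0: store L5 := 94 | P0:M(94), P1:I, P2:I, P3:I | bus: BusRdX
[4] P0: load  L4 | P0:S(40), P1:I, P2:I, P3:I | bus: BusRd
[5] P3: load  L5 | P0:S(94), P1:I, P2:I, P3:S(94) | bus: BusRd,Flush
[6] P2: load  L4 | P0:S(40), P1:I, P2:S(40), P3:I | bus: BusRd
[7] P0: store L5 := 99 | P0:M(99), P1:I, P2:I, P3:I | bus: BusRdX
[8] P0: load  L1 | P0:S(70), P1:I, P2:I, P3:I | bus: BusRd
[9] P3: load  L5 | P0:S(99), P1:I, P2:I, P3:S(99) | bus: BusRd,Flush
[10] P3: load  L1 | P0:S(70), P1:I, P2:I, P3:S(70) | bus: BusRd
[11] P3: load  L0 | P0:I, P1:I, P2:I, P3:S(20) | bus: BusRd

bus = BusRd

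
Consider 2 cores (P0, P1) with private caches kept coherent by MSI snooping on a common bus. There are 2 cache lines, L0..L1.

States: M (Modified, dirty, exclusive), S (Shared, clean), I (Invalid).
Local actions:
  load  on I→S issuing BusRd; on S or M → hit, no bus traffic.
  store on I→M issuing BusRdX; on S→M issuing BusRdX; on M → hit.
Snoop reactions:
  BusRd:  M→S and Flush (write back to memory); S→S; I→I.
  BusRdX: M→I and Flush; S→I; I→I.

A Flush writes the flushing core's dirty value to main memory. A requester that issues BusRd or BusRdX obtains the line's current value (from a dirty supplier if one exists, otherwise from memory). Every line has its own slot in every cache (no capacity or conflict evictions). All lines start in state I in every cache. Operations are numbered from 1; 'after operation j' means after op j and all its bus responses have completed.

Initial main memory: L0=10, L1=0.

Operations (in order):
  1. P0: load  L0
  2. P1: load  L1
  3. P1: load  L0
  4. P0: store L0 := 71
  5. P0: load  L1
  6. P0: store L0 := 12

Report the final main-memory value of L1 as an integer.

[1] P0: load  L0 | P0:S(10), P1:I | bus: BusRd
[2] P1: load  L1 | P0:I, P1:S(0) | bus: BusRd
[3] P1: load  L0 | P0:S(10), P1:S(10) | bus: BusRd
[4] P0: store L0 := 71 | P0:M(71), P1:I | bus: BusRdX
[5] P0: load  L1 | P0:S(0), P1:S(0) | bus: BusRd
[6] P0: store L0 := 12 | P0:M(12), P1:I | bus: none

memory[L1] = 0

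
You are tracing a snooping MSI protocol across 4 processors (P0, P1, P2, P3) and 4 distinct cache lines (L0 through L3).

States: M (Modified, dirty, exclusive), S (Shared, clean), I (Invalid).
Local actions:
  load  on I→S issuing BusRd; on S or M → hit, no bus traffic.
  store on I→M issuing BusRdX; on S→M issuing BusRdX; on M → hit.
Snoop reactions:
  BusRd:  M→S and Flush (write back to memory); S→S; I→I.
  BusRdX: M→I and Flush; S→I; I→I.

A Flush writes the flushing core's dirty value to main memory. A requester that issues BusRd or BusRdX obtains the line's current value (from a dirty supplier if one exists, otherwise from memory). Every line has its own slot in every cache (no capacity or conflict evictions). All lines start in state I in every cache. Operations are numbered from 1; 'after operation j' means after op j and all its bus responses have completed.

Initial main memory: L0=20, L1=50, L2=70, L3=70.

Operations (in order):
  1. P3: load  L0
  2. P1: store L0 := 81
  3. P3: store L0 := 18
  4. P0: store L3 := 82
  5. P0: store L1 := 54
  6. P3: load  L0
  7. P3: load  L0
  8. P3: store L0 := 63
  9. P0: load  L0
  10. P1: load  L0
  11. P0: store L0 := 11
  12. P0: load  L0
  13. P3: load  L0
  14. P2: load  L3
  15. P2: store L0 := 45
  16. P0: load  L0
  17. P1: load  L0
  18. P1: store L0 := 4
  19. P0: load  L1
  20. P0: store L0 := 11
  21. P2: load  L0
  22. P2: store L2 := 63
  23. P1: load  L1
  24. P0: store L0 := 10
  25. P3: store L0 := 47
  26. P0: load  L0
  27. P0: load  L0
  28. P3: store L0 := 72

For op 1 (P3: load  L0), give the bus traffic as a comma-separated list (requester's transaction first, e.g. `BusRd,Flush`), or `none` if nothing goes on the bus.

bus = BusRd

  op1 P3: load  L0 → I/I/I/S on L0; bus BusRd; mem=20
  op2 P1: store L0 := 81 → I/M/I/I on L0; bus BusRdX; mem=20
  op3 P3: store L0 := 18 → I/I/I/M on L0; bus BusRdX Flush; mem=81
  op4 P0: store L3 := 82 → M/I/I/I on L3; bus BusRdX; mem=70
  op5 P0: store L1 := 54 → M/I/I/I on L1; bus BusRdX; mem=50
  op6 P3: load  L0 → I/I/I/M on L0; bus (none); mem=81
  op7 P3: load  L0 → I/I/I/M on L0; bus (none); mem=81
  op8 P3: store L0 := 63 → I/I/I/M on L0; bus (none); mem=81
  op9 P0: load  L0 → S/I/I/S on L0; bus BusRd Flush; mem=63
  op10 P1: load  L0 → S/S/I/S on L0; bus BusRd; mem=63
  op11 P0: store L0 := 11 → M/I/I/I on L0; bus BusRdX; mem=63
  op12 P0: load  L0 → M/I/I/I on L0; bus (none); mem=63
  op13 P3: load  L0 → S/I/I/S on L0; bus BusRd Flush; mem=11
  op14 P2: load  L3 → S/I/S/I on L3; bus BusRd Flush; mem=82
  op15 P2: store L0 := 45 → I/I/M/I on L0; bus BusRdX; mem=11
  op16 P0: load  L0 → S/I/S/I on L0; bus BusRd Flush; mem=45
  op17 P1: load  L0 → S/S/S/I on L0; bus BusRd; mem=45
  op18 P1: store L0 := 4 → I/M/I/I on L0; bus BusRdX; mem=45
  op19 P0: load  L1 → M/I/I/I on L1; bus (none); mem=50
  op20 P0: store L0 := 11 → M/I/I/I on L0; bus BusRdX Flush; mem=4
  op21 P2: load  L0 → S/I/S/I on L0; bus BusRd Flush; mem=11
  op22 P2: store L2 := 63 → I/I/M/I on L2; bus BusRdX; mem=70
  op23 P1: load  L1 → S/S/I/I on L1; bus BusRd Flush; mem=54
  op24 P0: store L0 := 10 → M/I/I/I on L0; bus BusRdX; mem=11
  op25 P3: store L0 := 47 → I/I/I/M on L0; bus BusRdX Flush; mem=10
  op26 P0: load  L0 → S/I/I/S on L0; bus BusRd Flush; mem=47
  op27 P0: load  L0 → S/I/I/S on L0; bus (none); mem=47
  op28 P3: store L0 := 72 → I/I/I/M on L0; bus BusRdX; mem=47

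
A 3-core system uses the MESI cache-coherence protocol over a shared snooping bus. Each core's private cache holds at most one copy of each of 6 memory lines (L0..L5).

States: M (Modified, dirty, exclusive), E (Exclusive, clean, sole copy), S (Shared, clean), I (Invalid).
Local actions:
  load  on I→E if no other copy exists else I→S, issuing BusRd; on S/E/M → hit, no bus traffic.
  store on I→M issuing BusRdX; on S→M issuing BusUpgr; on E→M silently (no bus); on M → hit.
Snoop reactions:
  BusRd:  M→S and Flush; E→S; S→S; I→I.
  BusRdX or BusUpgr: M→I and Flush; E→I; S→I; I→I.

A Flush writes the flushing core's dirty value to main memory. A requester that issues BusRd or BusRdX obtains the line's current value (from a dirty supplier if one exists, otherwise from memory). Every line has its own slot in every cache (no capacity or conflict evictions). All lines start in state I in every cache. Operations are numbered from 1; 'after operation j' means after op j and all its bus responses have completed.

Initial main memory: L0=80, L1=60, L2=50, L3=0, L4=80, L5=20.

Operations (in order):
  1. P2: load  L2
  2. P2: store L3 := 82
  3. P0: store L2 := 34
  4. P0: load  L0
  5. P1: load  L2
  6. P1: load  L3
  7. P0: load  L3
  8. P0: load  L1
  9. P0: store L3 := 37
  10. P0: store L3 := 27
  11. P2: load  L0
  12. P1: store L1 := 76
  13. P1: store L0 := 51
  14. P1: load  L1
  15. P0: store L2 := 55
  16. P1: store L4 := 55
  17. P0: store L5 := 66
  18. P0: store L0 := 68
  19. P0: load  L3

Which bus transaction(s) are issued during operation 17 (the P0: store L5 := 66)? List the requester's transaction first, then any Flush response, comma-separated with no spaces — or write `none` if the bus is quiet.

[1] P2: load  L2 | P0:I, P1:I, P2:E(50) | bus: BusRd
[2] P2: store L3 := 82 | P0:I, P1:I, P2:M(82) | bus: BusRdX
[3] P0: store L2 := 34 | P0:M(34), P1:I, P2:I | bus: BusRdX
[4] P0: load  L0 | P0:E(80), P1:I, P2:I | bus: BusRd
[5] P1: load  L2 | P0:S(34), P1:S(34), P2:I | bus: BusRd,Flush
[6] P1: load  L3 | P0:I, P1:S(82), P2:S(82) | bus: BusRd,Flush
[7] P0: load  L3 | P0:S(82), P1:S(82), P2:S(82) | bus: BusRd
[8] P0: load  L1 | P0:E(60), P1:I, P2:I | bus: BusRd
[9] P0: store L3 := 37 | P0:M(37), P1:I, P2:I | bus: BusUpgr
[10] P0: store L3 := 27 | P0:M(27), P1:I, P2:I | bus: none
[11] P2: load  L0 | P0:S(80), P1:I, P2:S(80) | bus: BusRd
[12] P1: store L1 := 76 | P0:I, P1:M(76), P2:I | bus: BusRdX
[13] P1: store L0 := 51 | P0:I, P1:M(51), P2:I | bus: BusRdX
[14] P1: load  L1 | P0:I, P1:M(76), P2:I | bus: none
[15] P0: store L2 := 55 | P0:M(55), P1:I, P2:I | bus: BusUpgr
[16] P1: store L4 := 55 | P0:I, P1:M(55), P2:I | bus: BusRdX
[17] P0: store L5 := 66 | P0:M(66), P1:I, P2:I | bus: BusRdX
[18] P0: store L0 := 68 | P0:M(68), P1:I, P2:I | bus: BusRdX,Flush
[19] P0: load  L3 | P0:M(27), P1:I, P2:I | bus: none

bus = BusRdX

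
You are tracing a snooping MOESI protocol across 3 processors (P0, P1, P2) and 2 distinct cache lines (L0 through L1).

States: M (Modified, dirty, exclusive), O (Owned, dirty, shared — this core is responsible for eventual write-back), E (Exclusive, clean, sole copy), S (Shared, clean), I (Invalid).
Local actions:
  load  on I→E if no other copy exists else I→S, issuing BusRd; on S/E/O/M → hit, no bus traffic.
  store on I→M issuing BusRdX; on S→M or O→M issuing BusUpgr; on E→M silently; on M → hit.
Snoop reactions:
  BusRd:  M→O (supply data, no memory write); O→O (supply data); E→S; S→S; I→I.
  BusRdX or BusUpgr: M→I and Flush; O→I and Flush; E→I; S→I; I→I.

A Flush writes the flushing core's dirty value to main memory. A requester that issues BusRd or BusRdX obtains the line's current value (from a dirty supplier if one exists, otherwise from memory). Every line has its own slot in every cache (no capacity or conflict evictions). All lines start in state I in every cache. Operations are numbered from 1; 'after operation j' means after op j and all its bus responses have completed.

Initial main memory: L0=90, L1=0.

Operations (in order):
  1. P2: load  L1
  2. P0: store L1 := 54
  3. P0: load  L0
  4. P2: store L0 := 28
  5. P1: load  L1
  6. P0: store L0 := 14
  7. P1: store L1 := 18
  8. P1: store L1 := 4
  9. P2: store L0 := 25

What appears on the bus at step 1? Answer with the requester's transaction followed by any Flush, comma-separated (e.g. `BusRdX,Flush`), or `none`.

bus = BusRd

[1] P2: load  L1 | P0:I, P1:I, P2:E(0) | bus: BusRd
[2] P0: store L1 := 54 | P0:M(54), P1:I, P2:I | bus: BusRdX
[3] P0: load  L0 | P0:E(90), P1:I, P2:I | bus: BusRd
[4] P2: store L0 := 28 | P0:I, P1:I, P2:M(28) | bus: BusRdX
[5] P1: load  L1 | P0:O(54), P1:S(54), P2:I | bus: BusRd
[6] P0: store L0 := 14 | P0:M(14), P1:I, P2:I | bus: BusRdX,Flush
[7] P1: store L1 := 18 | P0:I, P1:M(18), P2:I | bus: BusUpgr,Flush
[8] P1: store L1 := 4 | P0:I, P1:M(4), P2:I | bus: none
[9] P2: store L0 := 25 | P0:I, P1:I, P2:M(25) | bus: BusRdX,Flush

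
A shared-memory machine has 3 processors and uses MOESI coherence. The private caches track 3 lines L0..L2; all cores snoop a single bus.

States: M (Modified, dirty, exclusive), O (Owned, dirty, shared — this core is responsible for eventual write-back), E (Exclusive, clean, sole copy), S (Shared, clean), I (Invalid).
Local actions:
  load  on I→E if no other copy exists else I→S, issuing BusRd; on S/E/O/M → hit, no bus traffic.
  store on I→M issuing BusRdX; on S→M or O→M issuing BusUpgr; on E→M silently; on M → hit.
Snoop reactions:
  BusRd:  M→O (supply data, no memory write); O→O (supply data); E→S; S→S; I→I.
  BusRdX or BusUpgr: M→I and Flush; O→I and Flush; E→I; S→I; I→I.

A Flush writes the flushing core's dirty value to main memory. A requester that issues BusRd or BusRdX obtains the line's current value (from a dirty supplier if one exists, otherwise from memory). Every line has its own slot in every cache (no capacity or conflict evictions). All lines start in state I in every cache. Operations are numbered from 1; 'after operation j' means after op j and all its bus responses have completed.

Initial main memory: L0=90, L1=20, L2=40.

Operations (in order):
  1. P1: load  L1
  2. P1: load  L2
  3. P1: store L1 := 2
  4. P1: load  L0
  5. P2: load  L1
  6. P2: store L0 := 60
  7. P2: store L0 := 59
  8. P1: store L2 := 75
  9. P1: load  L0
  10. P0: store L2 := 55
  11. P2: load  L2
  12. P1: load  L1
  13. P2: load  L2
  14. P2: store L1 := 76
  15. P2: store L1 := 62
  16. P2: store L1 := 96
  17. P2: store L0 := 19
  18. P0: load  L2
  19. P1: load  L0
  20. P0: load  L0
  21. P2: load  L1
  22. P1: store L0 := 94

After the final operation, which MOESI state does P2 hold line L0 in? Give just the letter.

state = I

step 1: P1: load  L1  ⟶  IEI  (L1)  txn=BusRd  M[L1]=20
step 2: P1: load  L2  ⟶  IEI  (L2)  txn=BusRd  M[L2]=40
step 3: P1: store L1 := 2  ⟶  IMI  (L1)  txn=∅  M[L1]=20
step 4: P1: load  L0  ⟶  IEI  (L0)  txn=BusRd  M[L0]=90
step 5: P2: load  L1  ⟶  IOS  (L1)  txn=BusRd  M[L1]=20
step 6: P2: store L0 := 60  ⟶  IIM  (L0)  txn=BusRdX  M[L0]=90
step 7: P2: store L0 := 59  ⟶  IIM  (L0)  txn=∅  M[L0]=90
step 8: P1: store L2 := 75  ⟶  IMI  (L2)  txn=∅  M[L2]=40
step 9: P1: load  L0  ⟶  ISO  (L0)  txn=BusRd  M[L0]=90
step 10: P0: store L2 := 55  ⟶  MII  (L2)  txn=BusRdX+Flush  M[L2]=75
step 11: P2: load  L2  ⟶  OIS  (L2)  txn=BusRd  M[L2]=75
step 12: P1: load  L1  ⟶  IOS  (L1)  txn=∅  M[L1]=20
step 13: P2: load  L2  ⟶  OIS  (L2)  txn=∅  M[L2]=75
step 14: P2: store L1 := 76  ⟶  IIM  (L1)  txn=BusUpgr+Flush  M[L1]=2
step 15: P2: store L1 := 62  ⟶  IIM  (L1)  txn=∅  M[L1]=2
step 16: P2: store L1 := 96  ⟶  IIM  (L1)  txn=∅  M[L1]=2
step 17: P2: store L0 := 19  ⟶  IIM  (L0)  txn=BusUpgr  M[L0]=90
step 18: P0: load  L2  ⟶  OIS  (L2)  txn=∅  M[L2]=75
step 19: P1: load  L0  ⟶  ISO  (L0)  txn=BusRd  M[L0]=90
step 20: P0: load  L0  ⟶  SSO  (L0)  txn=BusRd  M[L0]=90
step 21: P2: load  L1  ⟶  IIM  (L1)  txn=∅  M[L1]=2
step 22: P1: store L0 := 94  ⟶  IMI  (L0)  txn=BusUpgr+Flush  M[L0]=19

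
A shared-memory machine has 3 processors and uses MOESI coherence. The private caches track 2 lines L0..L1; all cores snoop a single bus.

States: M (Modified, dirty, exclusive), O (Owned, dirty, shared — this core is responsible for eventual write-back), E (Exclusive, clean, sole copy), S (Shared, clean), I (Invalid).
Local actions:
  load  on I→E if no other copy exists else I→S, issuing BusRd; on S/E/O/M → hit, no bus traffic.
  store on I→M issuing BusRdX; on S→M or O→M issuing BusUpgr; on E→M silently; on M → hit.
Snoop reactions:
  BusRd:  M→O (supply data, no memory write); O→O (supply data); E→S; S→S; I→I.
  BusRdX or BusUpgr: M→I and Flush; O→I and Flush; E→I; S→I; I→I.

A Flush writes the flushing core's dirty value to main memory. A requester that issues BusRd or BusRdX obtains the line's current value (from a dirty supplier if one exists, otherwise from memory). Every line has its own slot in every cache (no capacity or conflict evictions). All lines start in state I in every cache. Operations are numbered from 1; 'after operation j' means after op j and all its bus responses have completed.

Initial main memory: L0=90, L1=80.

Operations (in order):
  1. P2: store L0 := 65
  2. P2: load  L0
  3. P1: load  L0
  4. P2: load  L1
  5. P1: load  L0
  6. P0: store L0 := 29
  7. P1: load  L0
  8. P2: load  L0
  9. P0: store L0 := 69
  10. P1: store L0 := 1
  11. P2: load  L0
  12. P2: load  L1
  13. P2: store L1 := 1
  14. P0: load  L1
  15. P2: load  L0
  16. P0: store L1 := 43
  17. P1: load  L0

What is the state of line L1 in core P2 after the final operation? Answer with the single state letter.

step 1: P2: store L0 := 65  ⟶  IIM  (L0)  txn=BusRdX  M[L0]=90
step 2: P2: load  L0  ⟶  IIM  (L0)  txn=∅  M[L0]=90
step 3: P1: load  L0  ⟶  ISO  (L0)  txn=BusRd  M[L0]=90
step 4: P2: load  L1  ⟶  IIE  (L1)  txn=BusRd  M[L1]=80
step 5: P1: load  L0  ⟶  ISO  (L0)  txn=∅  M[L0]=90
step 6: P0: store L0 := 29  ⟶  MII  (L0)  txn=BusRdX+Flush  M[L0]=65
step 7: P1: load  L0  ⟶  OSI  (L0)  txn=BusRd  M[L0]=65
step 8: P2: load  L0  ⟶  OSS  (L0)  txn=BusRd  M[L0]=65
step 9: P0: store L0 := 69  ⟶  MII  (L0)  txn=BusUpgr  M[L0]=65
step 10: P1: store L0 := 1  ⟶  IMI  (L0)  txn=BusRdX+Flush  M[L0]=69
step 11: P2: load  L0  ⟶  IOS  (L0)  txn=BusRd  M[L0]=69
step 12: P2: load  L1  ⟶  IIE  (L1)  txn=∅  M[L1]=80
step 13: P2: store L1 := 1  ⟶  IIM  (L1)  txn=∅  M[L1]=80
step 14: P0: load  L1  ⟶  SIO  (L1)  txn=BusRd  M[L1]=80
step 15: P2: load  L0  ⟶  IOS  (L0)  txn=∅  M[L0]=69
step 16: P0: store L1 := 43  ⟶  MII  (L1)  txn=BusUpgr+Flush  M[L1]=1
step 17: P1: load  L0  ⟶  IOS  (L0)  txn=∅  M[L0]=69

state = I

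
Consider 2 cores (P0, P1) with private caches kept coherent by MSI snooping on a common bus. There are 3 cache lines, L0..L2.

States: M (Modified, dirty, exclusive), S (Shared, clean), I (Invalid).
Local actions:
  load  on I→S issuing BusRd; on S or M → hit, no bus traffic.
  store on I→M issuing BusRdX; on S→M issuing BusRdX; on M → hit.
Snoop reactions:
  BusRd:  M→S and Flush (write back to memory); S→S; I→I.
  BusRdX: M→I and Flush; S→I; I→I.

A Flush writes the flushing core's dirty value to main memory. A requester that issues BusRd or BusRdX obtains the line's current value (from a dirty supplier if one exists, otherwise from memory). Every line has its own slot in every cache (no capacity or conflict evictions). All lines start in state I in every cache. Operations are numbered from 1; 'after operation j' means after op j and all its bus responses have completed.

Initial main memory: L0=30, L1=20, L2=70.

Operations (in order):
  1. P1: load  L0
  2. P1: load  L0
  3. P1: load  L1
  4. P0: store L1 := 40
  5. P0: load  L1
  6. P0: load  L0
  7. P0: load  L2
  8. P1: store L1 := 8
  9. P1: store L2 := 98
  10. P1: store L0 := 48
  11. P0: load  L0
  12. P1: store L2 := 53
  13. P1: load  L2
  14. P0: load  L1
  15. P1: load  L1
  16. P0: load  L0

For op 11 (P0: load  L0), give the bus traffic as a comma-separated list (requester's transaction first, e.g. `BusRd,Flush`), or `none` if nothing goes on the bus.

bus = BusRd,Flush

  op1 P1: load  L0 → I/S on L0; bus BusRd; mem=30
  op2 P1: load  L0 → I/S on L0; bus (none); mem=30
  op3 P1: load  L1 → I/S on L1; bus BusRd; mem=20
  op4 P0: store L1 := 40 → M/I on L1; bus BusRdX; mem=20
  op5 P0: load  L1 → M/I on L1; bus (none); mem=20
  op6 P0: load  L0 → S/S on L0; bus BusRd; mem=30
  op7 P0: load  L2 → S/I on L2; bus BusRd; mem=70
  op8 P1: store L1 := 8 → I/M on L1; bus BusRdX Flush; mem=40
  op9 P1: store L2 := 98 → I/M on L2; bus BusRdX; mem=70
  op10 P1: store L0 := 48 → I/M on L0; bus BusRdX; mem=30
  op11 P0: load  L0 → S/S on L0; bus BusRd Flush; mem=48
  op12 P1: store L2 := 53 → I/M on L2; bus (none); mem=70
  op13 P1: load  L2 → I/M on L2; bus (none); mem=70
  op14 P0: load  L1 → S/S on L1; bus BusRd Flush; mem=8
  op15 P1: load  L1 → S/S on L1; bus (none); mem=8
  op16 P0: load  L0 → S/S on L0; bus (none); mem=48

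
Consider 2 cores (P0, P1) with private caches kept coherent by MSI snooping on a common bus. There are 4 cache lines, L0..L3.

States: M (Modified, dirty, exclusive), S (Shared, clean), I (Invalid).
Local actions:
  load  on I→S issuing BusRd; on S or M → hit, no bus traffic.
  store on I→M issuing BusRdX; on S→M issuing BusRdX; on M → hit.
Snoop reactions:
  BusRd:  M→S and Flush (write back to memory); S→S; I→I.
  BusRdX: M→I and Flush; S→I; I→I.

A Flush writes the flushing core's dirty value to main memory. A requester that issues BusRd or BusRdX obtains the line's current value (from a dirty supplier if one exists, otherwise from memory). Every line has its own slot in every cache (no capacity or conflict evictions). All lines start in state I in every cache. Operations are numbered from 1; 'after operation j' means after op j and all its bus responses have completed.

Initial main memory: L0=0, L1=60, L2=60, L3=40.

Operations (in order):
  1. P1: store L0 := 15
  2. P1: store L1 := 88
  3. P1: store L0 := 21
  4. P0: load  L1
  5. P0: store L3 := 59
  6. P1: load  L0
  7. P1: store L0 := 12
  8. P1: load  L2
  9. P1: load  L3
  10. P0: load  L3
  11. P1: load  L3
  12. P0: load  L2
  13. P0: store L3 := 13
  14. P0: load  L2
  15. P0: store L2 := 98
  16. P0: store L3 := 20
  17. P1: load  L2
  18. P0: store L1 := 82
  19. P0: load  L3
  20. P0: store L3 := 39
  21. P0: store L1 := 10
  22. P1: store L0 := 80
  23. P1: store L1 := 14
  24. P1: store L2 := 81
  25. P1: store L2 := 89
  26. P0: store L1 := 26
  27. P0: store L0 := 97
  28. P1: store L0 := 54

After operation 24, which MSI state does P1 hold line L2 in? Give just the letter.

state = M

1. P1: store L0 := 15  bus=[BusRdX]  L0: P0=I P1=M  mem[L0]=0
2. P1: store L1 := 88  bus=[BusRdX]  L1: P0=I P1=M  mem[L1]=60
3. P1: store L0 := 21  bus=[-]  L0: P0=I P1=M  mem[L0]=0
4. P0: load  L1  bus=[BusRd,Flush]  L1: P0=S P1=S  mem[L1]=88
5. P0: store L3 := 59  bus=[BusRdX]  L3: P0=M P1=I  mem[L3]=40
6. P1: load  L0  bus=[-]  L0: P0=I P1=M  mem[L0]=0
7. P1: store L0 := 12  bus=[-]  L0: P0=I P1=M  mem[L0]=0
8. P1: load  L2  bus=[BusRd]  L2: P0=I P1=S  mem[L2]=60
9. P1: load  L3  bus=[BusRd,Flush]  L3: P0=S P1=S  mem[L3]=59
10. P0: load  L3  bus=[-]  L3: P0=S P1=S  mem[L3]=59
11. P1: load  L3  bus=[-]  L3: P0=S P1=S  mem[L3]=59
12. P0: load  L2  bus=[BusRd]  L2: P0=S P1=S  mem[L2]=60
13. P0: store L3 := 13  bus=[BusRdX]  L3: P0=M P1=I  mem[L3]=59
14. P0: load  L2  bus=[-]  L2: P0=S P1=S  mem[L2]=60
15. P0: store L2 := 98  bus=[BusRdX]  L2: P0=M P1=I  mem[L2]=60
16. P0: store L3 := 20  bus=[-]  L3: P0=M P1=I  mem[L3]=59
17. P1: load  L2  bus=[BusRd,Flush]  L2: P0=S P1=S  mem[L2]=98
18. P0: store L1 := 82  bus=[BusRdX]  L1: P0=M P1=I  mem[L1]=88
19. P0: load  L3  bus=[-]  L3: P0=M P1=I  mem[L3]=59
20. P0: store L3 := 39  bus=[-]  L3: P0=M P1=I  mem[L3]=59
21. P0: store L1 := 10  bus=[-]  L1: P0=M P1=I  mem[L1]=88
22. P1: store L0 := 80  bus=[-]  L0: P0=I P1=M  mem[L0]=0
23. P1: store L1 := 14  bus=[BusRdX,Flush]  L1: P0=I P1=M  mem[L1]=10
24. P1: store L2 := 81  bus=[BusRdX]  L2: P0=I P1=M  mem[L2]=98
25. P1: store L2 := 89  bus=[-]  L2: P0=I P1=M  mem[L2]=98
26. P0: store L1 := 26  bus=[BusRdX,Flush]  L1: P0=M P1=I  mem[L1]=14
27. P0: store L0 := 97  bus=[BusRdX,Flush]  L0: P0=M P1=I  mem[L0]=80
28. P1: store L0 := 54  bus=[BusRdX,Flush]  L0: P0=I P1=M  mem[L0]=97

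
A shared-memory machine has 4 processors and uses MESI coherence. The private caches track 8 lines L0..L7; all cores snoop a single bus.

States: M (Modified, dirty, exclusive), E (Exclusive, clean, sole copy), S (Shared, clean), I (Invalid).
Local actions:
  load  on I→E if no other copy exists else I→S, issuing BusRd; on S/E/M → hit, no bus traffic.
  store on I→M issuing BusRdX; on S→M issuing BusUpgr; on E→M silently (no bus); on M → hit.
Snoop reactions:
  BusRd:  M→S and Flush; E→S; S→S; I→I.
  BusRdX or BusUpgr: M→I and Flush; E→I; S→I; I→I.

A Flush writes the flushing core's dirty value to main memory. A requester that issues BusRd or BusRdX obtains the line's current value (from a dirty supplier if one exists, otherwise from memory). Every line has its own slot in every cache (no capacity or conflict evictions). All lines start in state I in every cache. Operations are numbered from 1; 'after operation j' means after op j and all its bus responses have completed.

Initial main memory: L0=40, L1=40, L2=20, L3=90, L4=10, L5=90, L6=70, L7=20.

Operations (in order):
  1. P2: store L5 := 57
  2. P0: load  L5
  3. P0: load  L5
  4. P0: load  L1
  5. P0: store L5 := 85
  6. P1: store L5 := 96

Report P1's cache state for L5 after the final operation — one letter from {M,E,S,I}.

[1] P2: store L5 := 57 | P0:I, P1:I, P2:M(57), P3:I | bus: BusRdX
[2] P0: load  L5 | P0:S(57), P1:I, P2:S(57), P3:I | bus: BusRd,Flush
[3] P0: load  L5 | P0:S(57), P1:I, P2:S(57), P3:I | bus: none
[4] P0: load  L1 | P0:E(40), P1:I, P2:I, P3:I | bus: BusRd
[5] P0: store L5 := 85 | P0:M(85), P1:I, P2:I, P3:I | bus: BusUpgr
[6] P1: store L5 := 96 | P0:I, P1:M(96), P2:I, P3:I | bus: BusRdX,Flush

state = M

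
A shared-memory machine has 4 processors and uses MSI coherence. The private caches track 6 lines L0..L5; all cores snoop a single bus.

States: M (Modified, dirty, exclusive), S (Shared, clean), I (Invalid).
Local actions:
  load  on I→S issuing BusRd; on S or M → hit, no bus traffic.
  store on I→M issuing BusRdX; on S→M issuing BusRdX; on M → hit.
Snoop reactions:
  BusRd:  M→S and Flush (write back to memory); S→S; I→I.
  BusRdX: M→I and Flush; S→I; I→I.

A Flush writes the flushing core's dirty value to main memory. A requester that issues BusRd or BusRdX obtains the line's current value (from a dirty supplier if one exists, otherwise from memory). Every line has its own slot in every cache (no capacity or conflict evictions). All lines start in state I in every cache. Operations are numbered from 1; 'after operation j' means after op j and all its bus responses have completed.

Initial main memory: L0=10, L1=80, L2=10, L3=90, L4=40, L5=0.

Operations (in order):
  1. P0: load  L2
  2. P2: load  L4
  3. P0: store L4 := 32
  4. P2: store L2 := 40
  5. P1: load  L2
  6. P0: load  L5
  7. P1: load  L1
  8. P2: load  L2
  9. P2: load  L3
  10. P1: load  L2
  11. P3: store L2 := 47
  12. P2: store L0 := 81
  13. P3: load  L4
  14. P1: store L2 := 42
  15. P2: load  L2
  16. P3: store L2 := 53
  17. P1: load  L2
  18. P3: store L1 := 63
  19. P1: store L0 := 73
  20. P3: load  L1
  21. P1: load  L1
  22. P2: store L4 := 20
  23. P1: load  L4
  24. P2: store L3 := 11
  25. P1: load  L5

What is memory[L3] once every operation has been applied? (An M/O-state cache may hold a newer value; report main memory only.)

memory[L3] = 90

1. P0: load  L2  bus=[BusRd]  L2: P0=S P1=I P2=I P3=I  mem[L2]=10
2. P2: load  L4  bus=[BusRd]  L4: P0=I P1=I P2=S P3=I  mem[L4]=40
3. P0: store L4 := 32  bus=[BusRdX]  L4: P0=M P1=I P2=I P3=I  mem[L4]=40
4. P2: store L2 := 40  bus=[BusRdX]  L2: P0=I P1=I P2=M P3=I  mem[L2]=10
5. P1: load  L2  bus=[BusRd,Flush]  L2: P0=I P1=S P2=S P3=I  mem[L2]=40
6. P0: load  L5  bus=[BusRd]  L5: P0=S P1=I P2=I P3=I  mem[L5]=0
7. P1: load  L1  bus=[BusRd]  L1: P0=I P1=S P2=I P3=I  mem[L1]=80
8. P2: load  L2  bus=[-]  L2: P0=I P1=S P2=S P3=I  mem[L2]=40
9. P2: load  L3  bus=[BusRd]  L3: P0=I P1=I P2=S P3=I  mem[L3]=90
10. P1: load  L2  bus=[-]  L2: P0=I P1=S P2=S P3=I  mem[L2]=40
11. P3: store L2 := 47  bus=[BusRdX]  L2: P0=I P1=I P2=I P3=M  mem[L2]=40
12. P2: store L0 := 81  bus=[BusRdX]  L0: P0=I P1=I P2=M P3=I  mem[L0]=10
13. P3: load  L4  bus=[BusRd,Flush]  L4: P0=S P1=I P2=I P3=S  mem[L4]=32
14. P1: store L2 := 42  bus=[BusRdX,Flush]  L2: P0=I P1=M P2=I P3=I  mem[L2]=47
15. P2: load  L2  bus=[BusRd,Flush]  L2: P0=I P1=S P2=S P3=I  mem[L2]=42
16. P3: store L2 := 53  bus=[BusRdX]  L2: P0=I P1=I P2=I P3=M  mem[L2]=42
17. P1: load  L2  bus=[BusRd,Flush]  L2: P0=I P1=S P2=I P3=S  mem[L2]=53
18. P3: store L1 := 63  bus=[BusRdX]  L1: P0=I P1=I P2=I P3=M  mem[L1]=80
19. P1: store L0 := 73  bus=[BusRdX,Flush]  L0: P0=I P1=M P2=I P3=I  mem[L0]=81
20. P3: load  L1  bus=[-]  L1: P0=I P1=I P2=I P3=M  mem[L1]=80
21. P1: load  L1  bus=[BusRd,Flush]  L1: P0=I P1=S P2=I P3=S  mem[L1]=63
22. P2: store L4 := 20  bus=[BusRdX]  L4: P0=I P1=I P2=M P3=I  mem[L4]=32
23. P1: load  L4  bus=[BusRd,Flush]  L4: P0=I P1=S P2=S P3=I  mem[L4]=20
24. P2: store L3 := 11  bus=[BusRdX]  L3: P0=I P1=I P2=M P3=I  mem[L3]=90
25. P1: load  L5  bus=[BusRd]  L5: P0=S P1=S P2=I P3=I  mem[L5]=0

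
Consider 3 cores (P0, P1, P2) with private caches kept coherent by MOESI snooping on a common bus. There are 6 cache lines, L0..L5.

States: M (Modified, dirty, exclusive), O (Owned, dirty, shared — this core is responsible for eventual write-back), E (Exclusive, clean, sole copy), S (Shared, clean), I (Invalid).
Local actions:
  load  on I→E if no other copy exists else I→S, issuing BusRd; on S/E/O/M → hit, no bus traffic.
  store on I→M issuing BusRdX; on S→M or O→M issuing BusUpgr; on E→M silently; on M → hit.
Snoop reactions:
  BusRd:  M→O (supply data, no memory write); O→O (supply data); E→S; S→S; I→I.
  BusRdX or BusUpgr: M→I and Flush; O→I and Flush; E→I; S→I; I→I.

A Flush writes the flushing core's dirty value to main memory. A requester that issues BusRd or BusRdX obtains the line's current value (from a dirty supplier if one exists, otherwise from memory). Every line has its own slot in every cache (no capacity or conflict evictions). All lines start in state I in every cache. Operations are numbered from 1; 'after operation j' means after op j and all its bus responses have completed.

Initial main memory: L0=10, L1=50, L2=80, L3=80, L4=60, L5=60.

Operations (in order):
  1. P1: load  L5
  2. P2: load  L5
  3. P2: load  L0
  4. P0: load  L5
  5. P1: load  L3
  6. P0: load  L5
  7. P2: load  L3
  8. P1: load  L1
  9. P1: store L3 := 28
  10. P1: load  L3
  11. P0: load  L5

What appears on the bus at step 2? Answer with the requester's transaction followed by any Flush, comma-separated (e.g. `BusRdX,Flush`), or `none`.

bus = BusRd

[1] P1: load  L5 | P0:I, P1:E(60), P2:I | bus: BusRd
[2] P2: load  L5 | P0:I, P1:S(60), P2:S(60) | bus: BusRd
[3] P2: load  L0 | P0:I, P1:I, P2:E(10) | bus: BusRd
[4] P0: load  L5 | P0:S(60), P1:S(60), P2:S(60) | bus: BusRd
[5] P1: load  L3 | P0:I, P1:E(80), P2:I | bus: BusRd
[6] P0: load  L5 | P0:S(60), P1:S(60), P2:S(60) | bus: none
[7] P2: load  L3 | P0:I, P1:S(80), P2:S(80) | bus: BusRd
[8] P1: load  L1 | P0:I, P1:E(50), P2:I | bus: BusRd
[9] P1: store L3 := 28 | P0:I, P1:M(28), P2:I | bus: BusUpgr
[10] P1: load  L3 | P0:I, P1:M(28), P2:I | bus: none
[11] P0: load  L5 | P0:S(60), P1:S(60), P2:S(60) | bus: none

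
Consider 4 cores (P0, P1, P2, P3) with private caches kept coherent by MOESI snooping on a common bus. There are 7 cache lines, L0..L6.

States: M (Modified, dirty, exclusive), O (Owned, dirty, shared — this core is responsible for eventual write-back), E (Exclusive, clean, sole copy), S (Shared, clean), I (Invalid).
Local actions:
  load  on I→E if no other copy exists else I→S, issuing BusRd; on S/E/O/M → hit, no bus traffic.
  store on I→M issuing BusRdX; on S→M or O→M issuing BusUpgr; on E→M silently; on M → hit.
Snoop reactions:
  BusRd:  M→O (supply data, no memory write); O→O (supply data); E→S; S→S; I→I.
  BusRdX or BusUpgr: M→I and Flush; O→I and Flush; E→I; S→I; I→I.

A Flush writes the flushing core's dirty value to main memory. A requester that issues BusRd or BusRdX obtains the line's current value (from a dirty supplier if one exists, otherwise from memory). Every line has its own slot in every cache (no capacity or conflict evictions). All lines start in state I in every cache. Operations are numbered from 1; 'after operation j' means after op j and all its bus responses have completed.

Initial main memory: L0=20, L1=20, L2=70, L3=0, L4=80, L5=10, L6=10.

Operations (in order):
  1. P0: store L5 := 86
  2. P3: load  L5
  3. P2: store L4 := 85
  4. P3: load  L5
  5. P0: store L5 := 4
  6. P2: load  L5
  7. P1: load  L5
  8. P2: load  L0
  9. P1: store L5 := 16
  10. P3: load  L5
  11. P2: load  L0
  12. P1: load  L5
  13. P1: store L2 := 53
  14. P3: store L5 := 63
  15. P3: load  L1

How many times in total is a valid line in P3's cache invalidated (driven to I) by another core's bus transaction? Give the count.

  op1 P0: store L5 := 86 → M/I/I/I on L5; bus BusRdX; mem=10
  op2 P3: load  L5 → O/I/I/S on L5; bus BusRd; mem=10
  op3 P2: store L4 := 85 → I/I/M/I on L4; bus BusRdX; mem=80
  op4 P3: load  L5 → O/I/I/S on L5; bus (none); mem=10
  op5 P0: store L5 := 4 → M/I/I/I on L5; bus BusUpgr; mem=10
  op6 P2: load  L5 → O/I/S/I on L5; bus BusRd; mem=10
  op7 P1: load  L5 → O/S/S/I on L5; bus BusRd; mem=10
  op8 P2: load  L0 → I/I/E/I on L0; bus BusRd; mem=20
  op9 P1: store L5 := 16 → I/M/I/I on L5; bus BusUpgr Flush; mem=4
  op10 P3: load  L5 → I/O/I/S on L5; bus BusRd; mem=4
  op11 P2: load  L0 → I/I/E/I on L0; bus (none); mem=20
  op12 P1: load  L5 → I/O/I/S on L5; bus (none); mem=4
  op13 P1: store L2 := 53 → I/M/I/I on L2; bus BusRdX; mem=70
  op14 P3: store L5 := 63 → I/I/I/M on L5; bus BusUpgr Flush; mem=16
  op15 P3: load  L1 → I/I/I/E on L1; bus BusRd; mem=20

invalidations = 1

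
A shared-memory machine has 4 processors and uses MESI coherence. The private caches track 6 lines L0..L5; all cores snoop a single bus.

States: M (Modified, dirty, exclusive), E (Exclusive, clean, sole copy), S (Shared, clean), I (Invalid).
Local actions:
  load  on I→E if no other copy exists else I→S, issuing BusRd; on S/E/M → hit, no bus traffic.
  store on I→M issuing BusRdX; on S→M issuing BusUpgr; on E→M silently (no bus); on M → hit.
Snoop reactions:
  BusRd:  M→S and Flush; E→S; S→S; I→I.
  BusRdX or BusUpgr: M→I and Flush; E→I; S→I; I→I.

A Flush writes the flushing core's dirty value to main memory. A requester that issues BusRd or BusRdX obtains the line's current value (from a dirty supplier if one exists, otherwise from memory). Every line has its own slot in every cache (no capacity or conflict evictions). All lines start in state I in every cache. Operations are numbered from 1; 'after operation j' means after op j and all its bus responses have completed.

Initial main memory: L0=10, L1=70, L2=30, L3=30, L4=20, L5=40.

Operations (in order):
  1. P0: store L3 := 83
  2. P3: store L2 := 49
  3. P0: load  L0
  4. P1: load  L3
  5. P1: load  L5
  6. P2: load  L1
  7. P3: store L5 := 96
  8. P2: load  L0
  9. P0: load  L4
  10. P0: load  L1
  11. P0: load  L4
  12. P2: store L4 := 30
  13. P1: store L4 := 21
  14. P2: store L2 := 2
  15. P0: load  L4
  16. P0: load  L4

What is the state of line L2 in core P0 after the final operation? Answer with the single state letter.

state = I

step 1: P0: store L3 := 83  ⟶  MIII  (L3)  txn=BusRdX  M[L3]=30
step 2: P3: store L2 := 49  ⟶  IIIM  (L2)  txn=BusRdX  M[L2]=30
step 3: P0: load  L0  ⟶  EIII  (L0)  txn=BusRd  M[L0]=10
step 4: P1: load  L3  ⟶  SSII  (L3)  txn=BusRd+Flush  M[L3]=83
step 5: P1: load  L5  ⟶  IEII  (L5)  txn=BusRd  M[L5]=40
step 6: P2: load  L1  ⟶  IIEI  (L1)  txn=BusRd  M[L1]=70
step 7: P3: store L5 := 96  ⟶  IIIM  (L5)  txn=BusRdX  M[L5]=40
step 8: P2: load  L0  ⟶  SISI  (L0)  txn=BusRd  M[L0]=10
step 9: P0: load  L4  ⟶  EIII  (L4)  txn=BusRd  M[L4]=20
step 10: P0: load  L1  ⟶  SISI  (L1)  txn=BusRd  M[L1]=70
step 11: P0: load  L4  ⟶  EIII  (L4)  txn=∅  M[L4]=20
step 12: P2: store L4 := 30  ⟶  IIMI  (L4)  txn=BusRdX  M[L4]=20
step 13: P1: store L4 := 21  ⟶  IMII  (L4)  txn=BusRdX+Flush  M[L4]=30
step 14: P2: store L2 := 2  ⟶  IIMI  (L2)  txn=BusRdX+Flush  M[L2]=49
step 15: P0: load  L4  ⟶  SSII  (L4)  txn=BusRd+Flush  M[L4]=21
step 16: P0: load  L4  ⟶  SSII  (L4)  txn=∅  M[L4]=21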